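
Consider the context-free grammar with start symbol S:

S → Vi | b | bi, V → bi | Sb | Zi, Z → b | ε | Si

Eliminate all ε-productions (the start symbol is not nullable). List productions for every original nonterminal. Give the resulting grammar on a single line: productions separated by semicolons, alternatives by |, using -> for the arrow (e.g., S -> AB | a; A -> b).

Nullable set: {Z}.
V -> Zi: Z nullable, giving Zi | i.
Drop Z -> ε.
Unchanged (no nullable symbols): S -> Vi; S -> b; S -> bi; V -> Sb; V -> bi; Z -> Si; Z -> b.

S -> b | Vi | bi; V -> i | Sb | Zi | bi; Z -> b | Si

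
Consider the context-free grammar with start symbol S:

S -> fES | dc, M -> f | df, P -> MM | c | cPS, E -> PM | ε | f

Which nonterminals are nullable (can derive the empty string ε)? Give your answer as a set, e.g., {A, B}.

Directly nullable (have an ε-rule): {E}.
Not nullable: M, P, S — each has a terminal in every rule's right-hand side or depends on a non-nullable symbol.

{E}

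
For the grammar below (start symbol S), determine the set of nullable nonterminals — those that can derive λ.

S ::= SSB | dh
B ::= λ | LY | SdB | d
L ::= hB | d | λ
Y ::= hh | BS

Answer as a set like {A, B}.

{B, L}

Directly nullable (have an ε-rule): {B, L}.
Not nullable: S, Y — each has a terminal in every rule's right-hand side or depends on a non-nullable symbol.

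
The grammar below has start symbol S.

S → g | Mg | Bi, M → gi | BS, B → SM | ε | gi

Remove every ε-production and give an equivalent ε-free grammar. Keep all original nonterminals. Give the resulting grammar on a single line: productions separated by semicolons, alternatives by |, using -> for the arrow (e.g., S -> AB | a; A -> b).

Nullable set: {B}.
S -> Bi: B nullable, giving Bi | i.
Drop B -> ε.
M -> BS: B nullable, giving BS | S.
Unchanged (no nullable symbols): S -> Mg; S -> g; B -> SM; B -> gi; M -> gi.

S -> g | i | Bi | Mg; B -> SM | gi; M -> S | BS | gi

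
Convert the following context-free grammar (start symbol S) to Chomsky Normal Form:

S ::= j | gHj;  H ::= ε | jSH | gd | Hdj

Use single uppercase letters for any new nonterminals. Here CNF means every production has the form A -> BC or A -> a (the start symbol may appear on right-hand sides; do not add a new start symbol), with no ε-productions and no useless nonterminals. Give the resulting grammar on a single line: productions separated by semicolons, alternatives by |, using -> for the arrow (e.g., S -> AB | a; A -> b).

Nullable: {H}; after ε-elimination: S -> j | gj | gHj; H -> dj | gd | jS | Hdj | jSH.
No unit productions to eliminate.
TERM: introduce A -> d, C -> g, B -> j and substitute in every rule of length ≥2.
BIN: H -> BSH becomes H -> BD, D -> SH; H -> HAB becomes H -> HE, E -> AB; S -> CHB becomes S -> CF, F -> HB.

S -> j | CB | CF; A -> d; B -> j; C -> g; D -> SH; E -> AB; F -> HB; H -> AB | BD | BS | CA | HE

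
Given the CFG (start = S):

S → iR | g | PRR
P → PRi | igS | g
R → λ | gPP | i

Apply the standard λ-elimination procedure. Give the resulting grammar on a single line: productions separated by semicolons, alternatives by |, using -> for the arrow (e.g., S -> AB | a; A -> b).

Nullable set: {R}.
S -> PRR: R, R nullable, giving P | PR | PRR.
S -> iR: R nullable, giving i | iR.
P -> PRi: R nullable, giving PRi | Pi.
Drop R -> λ.
Unchanged (no nullable symbols): S -> g; P -> g; P -> igS; R -> gPP; R -> i.

S -> P | g | i | PR | iR | PRR; P -> g | Pi | PRi | igS; R -> i | gPP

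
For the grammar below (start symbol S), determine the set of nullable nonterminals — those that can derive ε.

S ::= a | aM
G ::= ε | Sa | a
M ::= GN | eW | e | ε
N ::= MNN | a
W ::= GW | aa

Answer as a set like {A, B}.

Directly nullable (have an ε-rule): {G, M}.
Not nullable: N, S, W — each has a terminal in every rule's right-hand side or depends on a non-nullable symbol.

{G, M}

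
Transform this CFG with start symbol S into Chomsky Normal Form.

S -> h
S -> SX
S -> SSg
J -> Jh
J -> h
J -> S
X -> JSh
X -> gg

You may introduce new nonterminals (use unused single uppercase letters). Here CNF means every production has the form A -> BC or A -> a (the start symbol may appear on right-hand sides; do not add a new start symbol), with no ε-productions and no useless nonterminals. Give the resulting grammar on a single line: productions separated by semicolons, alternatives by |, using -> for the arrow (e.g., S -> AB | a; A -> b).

S -> h | SD | SX; A -> h; B -> g; C -> SB; D -> SB; E -> SA; J -> h | JA | SC | SX; X -> BB | JE

No ε-productions.
After unit-elimination: S -> h | SX | SSg; J -> h | Jh | SX | SSg; X -> gg | JSh.
TERM: introduce B -> g, A -> h and substitute in every rule of length ≥2.
BIN: J -> SSB becomes J -> SC, C -> SB; S -> SSB becomes S -> SD, D -> SB; X -> JSA becomes X -> JE, E -> SA.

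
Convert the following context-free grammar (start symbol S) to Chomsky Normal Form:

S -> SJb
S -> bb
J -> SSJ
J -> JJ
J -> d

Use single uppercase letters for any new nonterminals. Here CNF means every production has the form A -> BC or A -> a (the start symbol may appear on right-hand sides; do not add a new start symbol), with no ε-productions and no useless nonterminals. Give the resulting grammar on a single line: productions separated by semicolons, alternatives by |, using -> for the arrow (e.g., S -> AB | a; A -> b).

No ε-productions.
No unit productions to eliminate.
TERM: introduce A -> b and substitute in every rule of length ≥2.
BIN: J -> SSJ becomes J -> SB, B -> SJ; S -> SJA becomes S -> SC, C -> JA.

S -> AA | SC; A -> b; B -> SJ; C -> JA; J -> d | JJ | SB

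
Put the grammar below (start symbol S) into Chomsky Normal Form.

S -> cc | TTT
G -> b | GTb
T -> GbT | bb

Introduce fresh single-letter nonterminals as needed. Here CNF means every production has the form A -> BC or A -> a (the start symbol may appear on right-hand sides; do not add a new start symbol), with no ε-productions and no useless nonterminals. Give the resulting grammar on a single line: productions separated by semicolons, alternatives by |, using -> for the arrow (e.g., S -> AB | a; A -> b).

No ε-productions.
No unit productions to eliminate.
TERM: introduce A -> b, B -> c and substitute in every rule of length ≥2.
BIN: G -> GTA becomes G -> GC, C -> TA; S -> TTT becomes S -> TD, D -> TT; T -> GAT becomes T -> GE, E -> AT.

S -> BB | TD; A -> b; B -> c; C -> TA; D -> TT; E -> AT; G -> b | GC; T -> AA | GE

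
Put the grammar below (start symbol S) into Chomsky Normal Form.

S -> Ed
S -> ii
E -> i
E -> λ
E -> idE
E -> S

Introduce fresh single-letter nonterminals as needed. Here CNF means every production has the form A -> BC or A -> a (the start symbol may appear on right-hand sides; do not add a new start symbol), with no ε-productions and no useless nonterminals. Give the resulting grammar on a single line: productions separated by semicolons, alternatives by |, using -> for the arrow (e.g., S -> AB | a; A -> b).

S -> d | BB | EA; A -> d; B -> i; C -> AE; E -> d | i | BA | BB | BC | EA

Nullable: {E}; after ε-elimination: S -> d | Ed | ii; E -> S | i | id | idE.
After unit-elimination: S -> d | Ed | ii; E -> d | i | Ed | id | ii | idE.
TERM: introduce A -> d, B -> i and substitute in every rule of length ≥2.
BIN: E -> BAE becomes E -> BC, C -> AE.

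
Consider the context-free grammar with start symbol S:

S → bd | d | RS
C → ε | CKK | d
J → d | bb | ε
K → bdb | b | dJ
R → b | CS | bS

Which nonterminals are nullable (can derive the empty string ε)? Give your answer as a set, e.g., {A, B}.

Directly nullable (have an ε-rule): {C, J}.
Not nullable: K, R, S — each has a terminal in every rule's right-hand side or depends on a non-nullable symbol.

{C, J}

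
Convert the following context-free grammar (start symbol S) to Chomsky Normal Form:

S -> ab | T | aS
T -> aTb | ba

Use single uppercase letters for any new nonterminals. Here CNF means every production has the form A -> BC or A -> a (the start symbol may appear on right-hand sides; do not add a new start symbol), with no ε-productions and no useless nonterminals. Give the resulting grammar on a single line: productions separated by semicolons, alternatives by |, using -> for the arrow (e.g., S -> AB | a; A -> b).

S -> AB | AC | AS | BA; A -> a; B -> b; C -> TB; D -> TB; T -> AD | BA

No ε-productions.
After unit-elimination: S -> aS | ab | ba | aTb; T -> ba | aTb.
TERM: introduce A -> a, B -> b and substitute in every rule of length ≥2.
BIN: S -> ATB becomes S -> AC, C -> TB; T -> ATB becomes T -> AD, D -> TB.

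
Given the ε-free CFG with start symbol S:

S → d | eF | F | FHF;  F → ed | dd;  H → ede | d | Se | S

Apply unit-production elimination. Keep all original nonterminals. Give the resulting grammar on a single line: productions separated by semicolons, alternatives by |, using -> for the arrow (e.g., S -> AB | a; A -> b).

Unit productions: H->S, S->F.
Unit pairs (A ⇒* B via units): (H,F), (H,S), (S,F).
S: inherits non-unit rules of {F, S} → FHF | d | dd | eF | ed.
F: inherits non-unit rules of {F} → dd | ed.
H: inherits non-unit rules of {F, H, S} → FHF | Se | d | dd | eF | ed | ede.

S -> d | dd | eF | ed | FHF; F -> dd | ed; H -> d | Se | dd | eF | ed | FHF | ede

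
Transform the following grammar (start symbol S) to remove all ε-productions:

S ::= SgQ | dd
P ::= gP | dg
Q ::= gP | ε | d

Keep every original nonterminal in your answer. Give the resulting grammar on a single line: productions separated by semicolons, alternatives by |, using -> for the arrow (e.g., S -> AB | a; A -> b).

Nullable set: {Q}.
S -> SgQ: Q nullable, giving Sg | SgQ.
Drop Q -> ε.
Unchanged (no nullable symbols): S -> dd; P -> dg; P -> gP; Q -> d; Q -> gP.

S -> Sg | dd | SgQ; P -> dg | gP; Q -> d | gP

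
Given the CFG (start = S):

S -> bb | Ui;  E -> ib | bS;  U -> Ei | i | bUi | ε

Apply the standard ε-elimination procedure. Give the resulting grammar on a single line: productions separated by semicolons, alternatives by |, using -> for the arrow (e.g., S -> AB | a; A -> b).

S -> i | Ui | bb; E -> bS | ib; U -> i | Ei | bi | bUi

Nullable set: {U}.
S -> Ui: U nullable, giving Ui | i.
Drop U -> ε.
U -> bUi: U nullable, giving bUi | bi.
Unchanged (no nullable symbols): S -> bb; E -> bS; E -> ib; U -> Ei; U -> i.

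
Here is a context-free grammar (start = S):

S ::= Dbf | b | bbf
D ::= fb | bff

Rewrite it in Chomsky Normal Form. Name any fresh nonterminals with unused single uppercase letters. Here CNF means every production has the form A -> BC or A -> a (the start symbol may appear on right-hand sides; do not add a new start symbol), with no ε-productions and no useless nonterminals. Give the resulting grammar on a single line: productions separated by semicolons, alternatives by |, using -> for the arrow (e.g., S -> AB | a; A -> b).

No ε-productions.
No unit productions to eliminate.
TERM: introduce A -> b, B -> f and substitute in every rule of length ≥2.
BIN: D -> ABB becomes D -> AC, C -> BB; S -> AAB becomes S -> AE, E -> AB; S -> DAB becomes S -> DF, F -> AB.

S -> b | AE | DF; A -> b; B -> f; C -> BB; D -> AC | BA; E -> AB; F -> AB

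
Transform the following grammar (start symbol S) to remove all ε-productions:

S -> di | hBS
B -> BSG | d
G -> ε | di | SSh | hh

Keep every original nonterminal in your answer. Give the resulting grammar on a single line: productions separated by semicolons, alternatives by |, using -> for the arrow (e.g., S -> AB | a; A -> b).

S -> di | hBS; B -> d | BS | BSG; G -> di | hh | SSh

Nullable set: {G}.
B -> BSG: G nullable, giving BS | BSG.
Drop G -> ε.
Unchanged (no nullable symbols): S -> di; S -> hBS; B -> d; G -> SSh; G -> di; G -> hh.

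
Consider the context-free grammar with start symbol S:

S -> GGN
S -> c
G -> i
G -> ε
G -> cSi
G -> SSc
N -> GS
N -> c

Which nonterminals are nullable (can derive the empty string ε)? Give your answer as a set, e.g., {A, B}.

Directly nullable (have an ε-rule): {G}.
Not nullable: N, S — each has a terminal in every rule's right-hand side or depends on a non-nullable symbol.

{G}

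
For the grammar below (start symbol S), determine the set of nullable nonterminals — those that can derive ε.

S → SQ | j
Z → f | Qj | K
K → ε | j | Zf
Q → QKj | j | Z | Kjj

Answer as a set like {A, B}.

Directly nullable (have an ε-rule): {K}.
Z is nullable via Z -> K (every symbol on the right is already known nullable).
Q is nullable via Q -> Z (every symbol on the right is already known nullable).
Not nullable: S — each has a terminal in every rule's right-hand side or depends on a non-nullable symbol.

{K, Q, Z}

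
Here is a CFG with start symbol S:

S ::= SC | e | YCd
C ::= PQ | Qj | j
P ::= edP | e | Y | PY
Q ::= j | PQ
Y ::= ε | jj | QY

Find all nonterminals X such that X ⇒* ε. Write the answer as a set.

{P, Y}

Directly nullable (have an ε-rule): {Y}.
P is nullable via P -> Y (every symbol on the right is already known nullable).
Not nullable: C, Q, S — each has a terminal in every rule's right-hand side or depends on a non-nullable symbol.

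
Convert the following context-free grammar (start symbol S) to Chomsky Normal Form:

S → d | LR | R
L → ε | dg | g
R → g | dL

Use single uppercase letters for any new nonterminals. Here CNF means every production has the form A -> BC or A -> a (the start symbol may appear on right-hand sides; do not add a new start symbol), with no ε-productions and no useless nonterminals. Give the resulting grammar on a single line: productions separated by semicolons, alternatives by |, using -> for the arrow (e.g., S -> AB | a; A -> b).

S -> d | g | AL | LR; A -> d; B -> g; L -> g | AB; R -> d | g | AL

Nullable: {L}; after ε-elimination: S -> R | d | LR; L -> g | dg; R -> d | g | dL.
After unit-elimination: S -> d | g | LR | dL; L -> g | dg; R -> d | g | dL.
TERM: introduce A -> d, B -> g and substitute in every rule of length ≥2.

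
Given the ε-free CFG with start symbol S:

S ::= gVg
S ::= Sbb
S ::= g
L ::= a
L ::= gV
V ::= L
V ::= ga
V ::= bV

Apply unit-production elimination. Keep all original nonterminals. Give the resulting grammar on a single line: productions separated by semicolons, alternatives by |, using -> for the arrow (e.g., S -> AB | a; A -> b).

S -> g | Sbb | gVg; L -> a | gV; V -> a | bV | gV | ga

Unit productions: V->L.
Unit pairs (A ⇒* B via units): (V,L).
S: inherits non-unit rules of {S} → Sbb | g | gVg.
L: inherits non-unit rules of {L} → a | gV.
V: inherits non-unit rules of {L, V} → a | bV | gV | ga.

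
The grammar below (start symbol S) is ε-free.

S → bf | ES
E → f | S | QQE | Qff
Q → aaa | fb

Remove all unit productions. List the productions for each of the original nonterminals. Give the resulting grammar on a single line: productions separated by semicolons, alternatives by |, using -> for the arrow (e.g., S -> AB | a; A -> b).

S -> ES | bf; E -> f | ES | bf | QQE | Qff; Q -> fb | aaa

Unit productions: E->S.
Unit pairs (A ⇒* B via units): (E,S).
S: inherits non-unit rules of {S} → ES | bf.
E: inherits non-unit rules of {E, S} → ES | QQE | Qff | bf | f.
Q: inherits non-unit rules of {Q} → aaa | fb.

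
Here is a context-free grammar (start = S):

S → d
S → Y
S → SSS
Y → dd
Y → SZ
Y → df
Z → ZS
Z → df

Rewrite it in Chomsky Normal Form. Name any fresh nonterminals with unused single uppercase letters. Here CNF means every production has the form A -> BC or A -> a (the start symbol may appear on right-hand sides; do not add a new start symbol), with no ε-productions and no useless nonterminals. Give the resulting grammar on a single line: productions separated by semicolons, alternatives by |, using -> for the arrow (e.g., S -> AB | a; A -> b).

S -> d | AA | AB | SC | SZ; A -> d; B -> f; C -> SS; Z -> AB | ZS

No ε-productions.
After unit-elimination: S -> d | SZ | dd | df | SSS; Y -> SZ | dd | df; Z -> ZS | df.
TERM: introduce A -> d, B -> f and substitute in every rule of length ≥2.
BIN: S -> SSS becomes S -> SC, C -> SS.
Drop unreachable/unproductive: Y.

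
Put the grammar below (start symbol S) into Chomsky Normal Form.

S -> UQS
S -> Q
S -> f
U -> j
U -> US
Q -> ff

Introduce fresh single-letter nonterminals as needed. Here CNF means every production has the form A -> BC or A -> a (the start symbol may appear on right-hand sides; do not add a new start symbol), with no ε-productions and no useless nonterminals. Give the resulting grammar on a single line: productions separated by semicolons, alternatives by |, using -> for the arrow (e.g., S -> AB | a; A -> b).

No ε-productions.
After unit-elimination: S -> f | ff | UQS; Q -> ff; U -> j | US.
TERM: introduce A -> f and substitute in every rule of length ≥2.
BIN: S -> UQS becomes S -> UB, B -> QS.

S -> f | AA | UB; A -> f; B -> QS; Q -> AA; U -> j | US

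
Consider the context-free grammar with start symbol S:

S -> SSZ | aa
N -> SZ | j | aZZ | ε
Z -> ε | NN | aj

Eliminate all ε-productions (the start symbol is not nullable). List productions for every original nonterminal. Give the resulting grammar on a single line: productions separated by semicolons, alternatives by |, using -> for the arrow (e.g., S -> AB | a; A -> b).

S -> SS | aa | SSZ; N -> S | a | j | SZ | aZ | aZZ; Z -> N | NN | aj

Nullable set: {N, Z}.
S -> SSZ: Z nullable, giving SS | SSZ.
Drop N -> ε.
N -> SZ: Z nullable, giving S | SZ.
N -> aZZ: Z, Z nullable, giving a | aZ | aZZ.
Drop Z -> ε.
Z -> NN: N, N nullable, giving N | NN.
Unchanged (no nullable symbols): S -> aa; N -> j; Z -> aj.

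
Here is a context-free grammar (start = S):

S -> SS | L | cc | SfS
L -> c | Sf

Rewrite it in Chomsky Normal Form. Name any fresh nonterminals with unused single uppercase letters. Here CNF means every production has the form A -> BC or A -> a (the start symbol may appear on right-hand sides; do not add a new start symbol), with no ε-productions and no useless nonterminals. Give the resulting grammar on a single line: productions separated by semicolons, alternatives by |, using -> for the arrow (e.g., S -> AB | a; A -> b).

No ε-productions.
After unit-elimination: S -> c | SS | Sf | cc | SfS; L -> c | Sf.
TERM: introduce B -> c, A -> f and substitute in every rule of length ≥2.
BIN: S -> SAS becomes S -> SC, C -> AS.
Drop unreachable/unproductive: L.

S -> c | BB | SA | SC | SS; A -> f; B -> c; C -> AS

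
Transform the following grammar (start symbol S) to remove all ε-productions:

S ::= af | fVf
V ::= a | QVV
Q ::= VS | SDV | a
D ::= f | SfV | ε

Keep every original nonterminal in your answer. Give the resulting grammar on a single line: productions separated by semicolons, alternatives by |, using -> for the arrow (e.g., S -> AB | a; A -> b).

Nullable set: {D}.
Drop D -> ε.
Q -> SDV: D nullable, giving SDV | SV.
Unchanged (no nullable symbols): S -> af; S -> fVf; D -> SfV; D -> f; Q -> VS; Q -> a; V -> QVV; V -> a.

S -> af | fVf; D -> f | SfV; Q -> a | SV | VS | SDV; V -> a | QVV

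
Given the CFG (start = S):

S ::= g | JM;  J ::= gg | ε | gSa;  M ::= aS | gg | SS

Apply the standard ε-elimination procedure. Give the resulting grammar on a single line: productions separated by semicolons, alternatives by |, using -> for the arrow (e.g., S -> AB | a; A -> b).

Nullable set: {J}.
S -> JM: J nullable, giving JM | M.
Drop J -> ε.
Unchanged (no nullable symbols): S -> g; J -> gSa; J -> gg; M -> SS; M -> aS; M -> gg.

S -> M | g | JM; J -> gg | gSa; M -> SS | aS | gg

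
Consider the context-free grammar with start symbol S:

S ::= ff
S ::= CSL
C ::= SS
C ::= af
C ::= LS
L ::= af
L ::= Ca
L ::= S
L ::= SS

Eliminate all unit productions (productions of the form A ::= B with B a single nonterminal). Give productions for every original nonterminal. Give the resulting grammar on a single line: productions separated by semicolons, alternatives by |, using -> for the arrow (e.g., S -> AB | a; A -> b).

Unit productions: L->S.
Unit pairs (A ⇒* B via units): (L,S).
S: inherits non-unit rules of {S} → CSL | ff.
C: inherits non-unit rules of {C} → LS | SS | af.
L: inherits non-unit rules of {L, S} → CSL | Ca | SS | af | ff.

S -> ff | CSL; C -> LS | SS | af; L -> Ca | SS | af | ff | CSL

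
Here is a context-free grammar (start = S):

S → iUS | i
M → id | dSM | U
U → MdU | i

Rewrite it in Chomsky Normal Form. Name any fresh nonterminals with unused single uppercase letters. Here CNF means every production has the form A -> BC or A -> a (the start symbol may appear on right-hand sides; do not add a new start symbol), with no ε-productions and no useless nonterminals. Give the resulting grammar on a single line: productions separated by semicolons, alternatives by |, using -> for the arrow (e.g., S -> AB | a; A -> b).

No ε-productions.
After unit-elimination: S -> i | iUS; M -> i | id | MdU | dSM; U -> i | MdU.
TERM: introduce A -> d, B -> i and substitute in every rule of length ≥2.
BIN: M -> ASM becomes M -> AC, C -> SM; M -> MAU becomes M -> MD, D -> AU; S -> BUS becomes S -> BE, E -> US; U -> MAU becomes U -> MF, F -> AU.

S -> i | BE; A -> d; B -> i; C -> SM; D -> AU; E -> US; F -> AU; M -> i | AC | BA | MD; U -> i | MF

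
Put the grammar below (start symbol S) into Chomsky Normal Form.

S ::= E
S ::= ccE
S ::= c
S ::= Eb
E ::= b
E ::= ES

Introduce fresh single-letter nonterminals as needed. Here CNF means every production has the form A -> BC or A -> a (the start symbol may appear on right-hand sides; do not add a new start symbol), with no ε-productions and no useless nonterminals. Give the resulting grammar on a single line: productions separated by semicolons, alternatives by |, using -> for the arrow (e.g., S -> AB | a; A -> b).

No ε-productions.
After unit-elimination: S -> b | c | ES | Eb | ccE; E -> b | ES.
TERM: introduce A -> b, B -> c and substitute in every rule of length ≥2.
BIN: S -> BBE becomes S -> BC, C -> BE.

S -> b | c | BC | EA | ES; A -> b; B -> c; C -> BE; E -> b | ES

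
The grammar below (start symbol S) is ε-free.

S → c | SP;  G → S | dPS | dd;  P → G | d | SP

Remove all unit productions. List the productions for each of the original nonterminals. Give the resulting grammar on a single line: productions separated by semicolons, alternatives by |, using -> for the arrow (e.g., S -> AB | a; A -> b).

Unit productions: G->S, P->G.
Unit pairs (A ⇒* B via units): (G,S), (P,G), (P,S).
S: inherits non-unit rules of {S} → SP | c.
G: inherits non-unit rules of {G, S} → SP | c | dPS | dd.
P: inherits non-unit rules of {G, P, S} → SP | c | d | dPS | dd.

S -> c | SP; G -> c | SP | dd | dPS; P -> c | d | SP | dd | dPS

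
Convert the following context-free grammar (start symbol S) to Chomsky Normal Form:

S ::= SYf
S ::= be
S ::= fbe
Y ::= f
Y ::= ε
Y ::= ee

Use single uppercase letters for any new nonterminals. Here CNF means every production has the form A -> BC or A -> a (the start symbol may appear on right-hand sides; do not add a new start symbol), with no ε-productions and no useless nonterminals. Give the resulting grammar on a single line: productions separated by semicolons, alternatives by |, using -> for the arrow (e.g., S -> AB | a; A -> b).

Nullable: {Y}; after ε-elimination: S -> Sf | be | SYf | fbe; Y -> f | ee.
No unit productions to eliminate.
TERM: introduce B -> b, C -> e, A -> f and substitute in every rule of length ≥2.
BIN: S -> ABC becomes S -> AD, D -> BC; S -> SYA becomes S -> SE, E -> YA.

S -> AD | BC | SA | SE; A -> f; B -> b; C -> e; D -> BC; E -> YA; Y -> f | CC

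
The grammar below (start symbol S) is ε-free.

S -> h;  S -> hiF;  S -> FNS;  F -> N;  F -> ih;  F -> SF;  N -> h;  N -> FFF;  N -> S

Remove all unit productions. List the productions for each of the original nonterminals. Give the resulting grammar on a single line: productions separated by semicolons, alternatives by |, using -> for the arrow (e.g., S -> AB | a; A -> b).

S -> h | FNS | hiF; F -> h | SF | ih | FFF | FNS | hiF; N -> h | FFF | FNS | hiF

Unit productions: F->N, N->S.
Unit pairs (A ⇒* B via units): (F,N), (F,S), (N,S).
S: inherits non-unit rules of {S} → FNS | h | hiF.
F: inherits non-unit rules of {F, N, S} → FFF | FNS | SF | h | hiF | ih.
N: inherits non-unit rules of {N, S} → FFF | FNS | h | hiF.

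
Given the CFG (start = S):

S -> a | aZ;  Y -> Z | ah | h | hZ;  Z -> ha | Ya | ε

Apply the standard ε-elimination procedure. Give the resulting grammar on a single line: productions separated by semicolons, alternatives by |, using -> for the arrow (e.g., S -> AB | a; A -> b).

S -> a | aZ; Y -> Z | h | ah | hZ; Z -> a | Ya | ha

Nullable set: {Y, Z}.
S -> aZ: Z nullable, giving a | aZ.
Y -> Z: Z nullable, giving Z.
Y -> hZ: Z nullable, giving h | hZ.
Drop Z -> ε.
Z -> Ya: Y nullable, giving Ya | a.
Unchanged (no nullable symbols): S -> a; Y -> ah; Y -> h; Z -> ha.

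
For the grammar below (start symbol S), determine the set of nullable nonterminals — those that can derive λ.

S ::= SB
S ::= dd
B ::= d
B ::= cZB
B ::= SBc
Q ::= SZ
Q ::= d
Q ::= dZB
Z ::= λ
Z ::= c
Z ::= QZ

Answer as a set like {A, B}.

{Z}

Directly nullable (have an ε-rule): {Z}.
Not nullable: B, Q, S — each has a terminal in every rule's right-hand side or depends on a non-nullable symbol.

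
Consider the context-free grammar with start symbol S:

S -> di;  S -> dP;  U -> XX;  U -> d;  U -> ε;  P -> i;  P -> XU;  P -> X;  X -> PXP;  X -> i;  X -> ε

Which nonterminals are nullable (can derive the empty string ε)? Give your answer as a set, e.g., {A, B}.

{P, U, X}

Directly nullable (have an ε-rule): {U, X}.
P is nullable via P -> X (every symbol on the right is already known nullable).
Not nullable: S — each has a terminal in every rule's right-hand side or depends on a non-nullable symbol.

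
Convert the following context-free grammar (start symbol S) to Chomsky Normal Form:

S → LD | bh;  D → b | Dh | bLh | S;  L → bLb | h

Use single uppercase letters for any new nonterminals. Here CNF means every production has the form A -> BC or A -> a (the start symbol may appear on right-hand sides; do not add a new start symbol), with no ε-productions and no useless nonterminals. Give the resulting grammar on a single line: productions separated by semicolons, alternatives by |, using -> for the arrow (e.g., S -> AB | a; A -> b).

No ε-productions.
After unit-elimination: S -> LD | bh; D -> b | Dh | LD | bh | bLh; L -> h | bLb.
TERM: introduce B -> b, A -> h and substitute in every rule of length ≥2.
BIN: D -> BLA becomes D -> BC, C -> LA; L -> BLB becomes L -> BE, E -> LB.

S -> BA | LD; A -> h; B -> b; C -> LA; D -> b | BA | BC | DA | LD; E -> LB; L -> h | BE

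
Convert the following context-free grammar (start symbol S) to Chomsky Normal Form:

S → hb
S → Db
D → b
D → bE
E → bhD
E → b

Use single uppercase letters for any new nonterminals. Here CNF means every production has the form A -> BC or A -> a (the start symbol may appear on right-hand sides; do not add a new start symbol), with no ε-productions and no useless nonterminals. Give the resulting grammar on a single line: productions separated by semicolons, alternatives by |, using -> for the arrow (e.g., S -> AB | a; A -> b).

No ε-productions.
No unit productions to eliminate.
TERM: introduce A -> b, B -> h and substitute in every rule of length ≥2.
BIN: E -> ABD becomes E -> AC, C -> BD.

S -> BA | DA; A -> b; B -> h; C -> BD; D -> b | AE; E -> b | AC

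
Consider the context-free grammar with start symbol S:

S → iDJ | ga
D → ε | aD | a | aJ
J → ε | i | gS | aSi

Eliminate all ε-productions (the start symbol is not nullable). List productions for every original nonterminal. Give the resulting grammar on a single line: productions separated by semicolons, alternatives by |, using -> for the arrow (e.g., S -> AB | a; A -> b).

S -> i | ga | iD | iJ | iDJ; D -> a | aD | aJ; J -> i | gS | aSi

Nullable set: {D, J}.
S -> iDJ: D, J nullable, giving i | iD | iDJ | iJ.
Drop D -> ε.
D -> aD: D nullable, giving a | aD.
D -> aJ: J nullable, giving a | aJ.
Drop J -> ε.
Unchanged (no nullable symbols): S -> ga; D -> a; J -> aSi; J -> gS; J -> i.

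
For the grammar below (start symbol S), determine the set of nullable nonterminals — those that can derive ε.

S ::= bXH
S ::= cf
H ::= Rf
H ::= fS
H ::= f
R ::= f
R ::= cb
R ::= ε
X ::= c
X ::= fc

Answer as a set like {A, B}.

{R}

Directly nullable (have an ε-rule): {R}.
Not nullable: H, S, X — each has a terminal in every rule's right-hand side or depends on a non-nullable symbol.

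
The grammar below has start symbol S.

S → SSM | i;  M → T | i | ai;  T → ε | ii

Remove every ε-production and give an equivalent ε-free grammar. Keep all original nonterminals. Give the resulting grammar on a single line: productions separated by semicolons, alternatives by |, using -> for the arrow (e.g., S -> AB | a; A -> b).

Nullable set: {M, T}.
S -> SSM: M nullable, giving SS | SSM.
M -> T: T nullable, giving T.
Drop T -> ε.
Unchanged (no nullable symbols): S -> i; M -> ai; M -> i; T -> ii.

S -> i | SS | SSM; M -> T | i | ai; T -> ii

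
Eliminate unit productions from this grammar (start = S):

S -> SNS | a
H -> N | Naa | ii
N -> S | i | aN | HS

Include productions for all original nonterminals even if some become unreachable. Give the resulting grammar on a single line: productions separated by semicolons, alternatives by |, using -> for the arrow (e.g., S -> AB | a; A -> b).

Unit productions: H->N, N->S.
Unit pairs (A ⇒* B via units): (H,N), (H,S), (N,S).
S: inherits non-unit rules of {S} → SNS | a.
H: inherits non-unit rules of {H, N, S} → HS | Naa | SNS | a | aN | i | ii.
N: inherits non-unit rules of {N, S} → HS | SNS | a | aN | i.

S -> a | SNS; H -> a | i | HS | aN | ii | Naa | SNS; N -> a | i | HS | aN | SNS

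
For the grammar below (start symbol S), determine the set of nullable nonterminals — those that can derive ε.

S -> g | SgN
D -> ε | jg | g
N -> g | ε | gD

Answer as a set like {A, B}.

Directly nullable (have an ε-rule): {D, N}.
Not nullable: S — each has a terminal in every rule's right-hand side or depends on a non-nullable symbol.

{D, N}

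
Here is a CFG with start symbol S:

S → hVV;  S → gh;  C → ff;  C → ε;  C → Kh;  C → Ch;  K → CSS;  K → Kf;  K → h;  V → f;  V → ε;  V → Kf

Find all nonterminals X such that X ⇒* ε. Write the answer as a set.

Directly nullable (have an ε-rule): {C, V}.
Not nullable: K, S — each has a terminal in every rule's right-hand side or depends on a non-nullable symbol.

{C, V}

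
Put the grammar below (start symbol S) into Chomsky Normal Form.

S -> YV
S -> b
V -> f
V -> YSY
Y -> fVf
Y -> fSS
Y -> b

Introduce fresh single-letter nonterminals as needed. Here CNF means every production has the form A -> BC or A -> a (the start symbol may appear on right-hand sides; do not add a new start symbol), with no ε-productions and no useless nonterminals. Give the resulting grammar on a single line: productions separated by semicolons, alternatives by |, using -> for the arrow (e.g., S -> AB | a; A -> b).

S -> b | YV; A -> f; B -> SY; C -> SS; D -> VA; V -> f | YB; Y -> b | AC | AD

No ε-productions.
No unit productions to eliminate.
TERM: introduce A -> f and substitute in every rule of length ≥2.
BIN: V -> YSY becomes V -> YB, B -> SY; Y -> ASS becomes Y -> AC, C -> SS; Y -> AVA becomes Y -> AD, D -> VA.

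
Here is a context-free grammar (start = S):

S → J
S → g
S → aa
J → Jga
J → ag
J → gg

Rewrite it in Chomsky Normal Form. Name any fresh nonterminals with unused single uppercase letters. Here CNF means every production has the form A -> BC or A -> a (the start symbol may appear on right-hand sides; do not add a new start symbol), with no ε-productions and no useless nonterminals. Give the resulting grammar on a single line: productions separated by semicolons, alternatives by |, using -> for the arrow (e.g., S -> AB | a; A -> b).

No ε-productions.
After unit-elimination: S -> g | aa | ag | gg | Jga; J -> ag | gg | Jga.
TERM: introduce B -> a, A -> g and substitute in every rule of length ≥2.
BIN: J -> JAB becomes J -> JC, C -> AB; S -> JAB becomes S -> JD, D -> AB.

S -> g | AA | BA | BB | JD; A -> g; B -> a; C -> AB; D -> AB; J -> AA | BA | JC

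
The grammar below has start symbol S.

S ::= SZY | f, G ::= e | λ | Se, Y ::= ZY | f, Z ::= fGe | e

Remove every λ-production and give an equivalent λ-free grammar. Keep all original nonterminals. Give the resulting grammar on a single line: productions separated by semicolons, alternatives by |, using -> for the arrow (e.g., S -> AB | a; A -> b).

S -> f | SZY; G -> e | Se; Y -> f | ZY; Z -> e | fe | fGe

Nullable set: {G}.
Drop G -> λ.
Z -> fGe: G nullable, giving fGe | fe.
Unchanged (no nullable symbols): S -> SZY; S -> f; G -> Se; G -> e; Y -> ZY; Y -> f; Z -> e.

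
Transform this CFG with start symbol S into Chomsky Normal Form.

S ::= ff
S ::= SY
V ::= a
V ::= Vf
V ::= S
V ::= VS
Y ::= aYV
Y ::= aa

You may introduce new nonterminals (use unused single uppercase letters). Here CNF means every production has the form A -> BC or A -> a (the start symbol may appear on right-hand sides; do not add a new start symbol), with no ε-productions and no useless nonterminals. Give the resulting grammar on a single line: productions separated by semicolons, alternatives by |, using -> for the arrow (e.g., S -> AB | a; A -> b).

No ε-productions.
After unit-elimination: S -> SY | ff; V -> a | SY | VS | Vf | ff; Y -> aa | aYV.
TERM: introduce B -> a, A -> f and substitute in every rule of length ≥2.
BIN: Y -> BYV becomes Y -> BC, C -> YV.

S -> AA | SY; A -> f; B -> a; C -> YV; V -> a | AA | SY | VA | VS; Y -> BB | BC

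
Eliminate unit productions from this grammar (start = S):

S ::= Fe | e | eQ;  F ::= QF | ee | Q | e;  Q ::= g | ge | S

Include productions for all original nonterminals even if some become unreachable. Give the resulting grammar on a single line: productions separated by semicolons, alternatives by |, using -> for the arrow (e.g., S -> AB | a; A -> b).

Unit productions: F->Q, Q->S.
Unit pairs (A ⇒* B via units): (F,Q), (F,S), (Q,S).
S: inherits non-unit rules of {S} → Fe | e | eQ.
F: inherits non-unit rules of {F, Q, S} → Fe | QF | e | eQ | ee | g | ge.
Q: inherits non-unit rules of {Q, S} → Fe | e | eQ | g | ge.

S -> e | Fe | eQ; F -> e | g | Fe | QF | eQ | ee | ge; Q -> e | g | Fe | eQ | ge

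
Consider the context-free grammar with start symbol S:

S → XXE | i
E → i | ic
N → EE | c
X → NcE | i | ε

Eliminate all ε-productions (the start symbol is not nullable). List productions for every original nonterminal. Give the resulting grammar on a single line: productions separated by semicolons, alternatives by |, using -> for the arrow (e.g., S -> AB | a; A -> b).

Nullable set: {X}.
S -> XXE: X, X nullable, giving E | XE | XXE.
Drop X -> ε.
Unchanged (no nullable symbols): S -> i; E -> i; E -> ic; N -> EE; N -> c; X -> NcE; X -> i.

S -> E | i | XE | XXE; E -> i | ic; N -> c | EE; X -> i | NcE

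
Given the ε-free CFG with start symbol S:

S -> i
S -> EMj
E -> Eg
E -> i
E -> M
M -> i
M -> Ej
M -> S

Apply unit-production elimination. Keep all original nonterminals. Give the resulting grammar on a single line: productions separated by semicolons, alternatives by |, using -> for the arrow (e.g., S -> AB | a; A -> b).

S -> i | EMj; E -> i | Eg | Ej | EMj; M -> i | Ej | EMj

Unit productions: E->M, M->S.
Unit pairs (A ⇒* B via units): (E,M), (E,S), (M,S).
S: inherits non-unit rules of {S} → EMj | i.
E: inherits non-unit rules of {E, M, S} → EMj | Eg | Ej | i.
M: inherits non-unit rules of {M, S} → EMj | Ej | i.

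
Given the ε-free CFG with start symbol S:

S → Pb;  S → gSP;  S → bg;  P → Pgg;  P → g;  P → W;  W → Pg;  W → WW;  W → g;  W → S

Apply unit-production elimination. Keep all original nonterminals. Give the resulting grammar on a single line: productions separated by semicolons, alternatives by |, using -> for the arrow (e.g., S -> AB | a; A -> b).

S -> Pb | bg | gSP; P -> g | Pb | Pg | WW | bg | Pgg | gSP; W -> g | Pb | Pg | WW | bg | gSP

Unit productions: P->W, W->S.
Unit pairs (A ⇒* B via units): (P,S), (P,W), (W,S).
S: inherits non-unit rules of {S} → Pb | bg | gSP.
P: inherits non-unit rules of {P, S, W} → Pb | Pg | Pgg | WW | bg | g | gSP.
W: inherits non-unit rules of {S, W} → Pb | Pg | WW | bg | g | gSP.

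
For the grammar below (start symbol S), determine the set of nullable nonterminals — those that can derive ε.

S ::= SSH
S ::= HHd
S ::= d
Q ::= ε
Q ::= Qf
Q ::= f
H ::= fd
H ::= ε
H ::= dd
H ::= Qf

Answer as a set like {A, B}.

Directly nullable (have an ε-rule): {H, Q}.
Not nullable: S — each has a terminal in every rule's right-hand side or depends on a non-nullable symbol.

{H, Q}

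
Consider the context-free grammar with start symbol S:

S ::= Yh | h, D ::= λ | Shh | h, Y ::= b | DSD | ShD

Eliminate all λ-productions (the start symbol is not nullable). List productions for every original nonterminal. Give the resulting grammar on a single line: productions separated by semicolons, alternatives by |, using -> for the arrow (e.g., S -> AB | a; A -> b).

S -> h | Yh; D -> h | Shh; Y -> S | b | DS | SD | Sh | DSD | ShD

Nullable set: {D}.
Drop D -> λ.
Y -> DSD: D, D nullable, giving DS | DSD | S | SD.
Y -> ShD: D nullable, giving Sh | ShD.
Unchanged (no nullable symbols): S -> Yh; S -> h; D -> Shh; D -> h; Y -> b.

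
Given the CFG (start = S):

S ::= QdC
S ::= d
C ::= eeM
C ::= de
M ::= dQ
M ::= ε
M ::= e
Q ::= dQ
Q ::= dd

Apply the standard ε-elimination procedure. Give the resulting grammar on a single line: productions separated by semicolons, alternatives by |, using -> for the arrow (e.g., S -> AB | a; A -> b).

S -> d | QdC; C -> de | ee | eeM; M -> e | dQ; Q -> dQ | dd

Nullable set: {M}.
C -> eeM: M nullable, giving ee | eeM.
Drop M -> ε.
Unchanged (no nullable symbols): S -> QdC; S -> d; C -> de; M -> dQ; M -> e; Q -> dQ; Q -> dd.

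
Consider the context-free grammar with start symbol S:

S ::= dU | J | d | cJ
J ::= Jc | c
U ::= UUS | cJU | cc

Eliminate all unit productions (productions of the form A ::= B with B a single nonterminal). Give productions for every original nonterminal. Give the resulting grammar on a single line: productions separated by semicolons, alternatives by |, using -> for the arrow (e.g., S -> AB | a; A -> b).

S -> c | d | Jc | cJ | dU; J -> c | Jc; U -> cc | UUS | cJU

Unit productions: S->J.
Unit pairs (A ⇒* B via units): (S,J).
S: inherits non-unit rules of {J, S} → Jc | c | cJ | d | dU.
J: inherits non-unit rules of {J} → Jc | c.
U: inherits non-unit rules of {U} → UUS | cJU | cc.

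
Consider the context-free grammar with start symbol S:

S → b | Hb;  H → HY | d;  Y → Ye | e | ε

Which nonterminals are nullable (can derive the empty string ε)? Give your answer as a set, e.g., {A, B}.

{Y}

Directly nullable (have an ε-rule): {Y}.
Not nullable: H, S — each has a terminal in every rule's right-hand side or depends on a non-nullable symbol.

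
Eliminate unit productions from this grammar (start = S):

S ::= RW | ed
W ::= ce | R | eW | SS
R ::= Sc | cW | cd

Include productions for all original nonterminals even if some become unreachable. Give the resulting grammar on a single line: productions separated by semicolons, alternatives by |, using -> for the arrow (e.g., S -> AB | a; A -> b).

Unit productions: W->R.
Unit pairs (A ⇒* B via units): (W,R).
S: inherits non-unit rules of {S} → RW | ed.
R: inherits non-unit rules of {R} → Sc | cW | cd.
W: inherits non-unit rules of {R, W} → SS | Sc | cW | cd | ce | eW.

S -> RW | ed; R -> Sc | cW | cd; W -> SS | Sc | cW | cd | ce | eW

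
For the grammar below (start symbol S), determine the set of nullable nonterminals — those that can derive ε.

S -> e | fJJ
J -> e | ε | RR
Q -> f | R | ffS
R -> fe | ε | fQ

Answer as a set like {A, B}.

Directly nullable (have an ε-rule): {J, R}.
Q is nullable via Q -> R (every symbol on the right is already known nullable).
Not nullable: S — each has a terminal in every rule's right-hand side or depends on a non-nullable symbol.

{J, Q, R}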